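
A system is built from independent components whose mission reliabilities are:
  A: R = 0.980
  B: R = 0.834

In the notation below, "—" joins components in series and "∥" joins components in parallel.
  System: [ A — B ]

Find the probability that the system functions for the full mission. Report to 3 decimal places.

0.817

Series (A and B): 0.98000 × 0.83400 = 0.817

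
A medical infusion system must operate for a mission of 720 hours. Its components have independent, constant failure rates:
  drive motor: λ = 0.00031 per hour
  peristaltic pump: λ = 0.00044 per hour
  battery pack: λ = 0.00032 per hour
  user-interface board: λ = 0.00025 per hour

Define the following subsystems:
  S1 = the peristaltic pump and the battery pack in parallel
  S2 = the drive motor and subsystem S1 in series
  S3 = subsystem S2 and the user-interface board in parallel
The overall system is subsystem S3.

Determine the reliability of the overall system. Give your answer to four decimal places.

0.9597

R(drive motor) = exp(−0.00031 × 720) = 0.799955
R(peristaltic pump) = exp(−0.00044 × 720) = 0.728476
R(battery pack) = exp(−0.00032 × 720) = 0.794216
R(user-interface board) = exp(−0.00025 × 720) = 0.835270
Parallel (peristaltic pump and battery pack): 1 − (1 − 0.728476)(1 − 0.794216) = 0.944125
Series (drive motor and [0.944125]): 0.799955 × 0.944125 = 0.755258
Parallel ([0.755258] and user-interface board): 1 − (1 − 0.755258)(1 − 0.835270) = 0.9597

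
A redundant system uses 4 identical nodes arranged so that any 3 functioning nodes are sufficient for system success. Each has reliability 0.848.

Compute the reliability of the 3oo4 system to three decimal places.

0.888

R = Σ_{i=3}^{4} C(4,i) p^i (1−p)^{4−i} with p = 0.848
C(4,3)·0.848^3·0.152^1 = 0.37076
C(4,4)·0.848^4·0.152^0 = 0.51711
Sum = 0.888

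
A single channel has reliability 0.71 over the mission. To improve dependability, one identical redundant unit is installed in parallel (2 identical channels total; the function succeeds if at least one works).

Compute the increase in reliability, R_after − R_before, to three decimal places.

R_before = 0.71
R_after = 1 − (1 − 0.71)^2 = 0.916
ΔR = 0.916 − 0.71 = 0.206

0.206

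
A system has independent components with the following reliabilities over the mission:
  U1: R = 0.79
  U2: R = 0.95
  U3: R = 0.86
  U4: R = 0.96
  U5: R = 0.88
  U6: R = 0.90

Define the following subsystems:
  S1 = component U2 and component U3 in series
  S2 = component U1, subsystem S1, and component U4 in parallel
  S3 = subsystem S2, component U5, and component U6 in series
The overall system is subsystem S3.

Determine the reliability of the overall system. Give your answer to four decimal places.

Series (U2 and U3): 0.950000 × 0.860000 = 0.817000
Parallel (U1, [0.817000], and U4): 1 − (1 − 0.790000)(1 − 0.817000)(1 − 0.960000) = 0.998463
Series ([0.998463], U5, and U6): 0.998463 × 0.880000 × 0.900000 = 0.7908

0.7908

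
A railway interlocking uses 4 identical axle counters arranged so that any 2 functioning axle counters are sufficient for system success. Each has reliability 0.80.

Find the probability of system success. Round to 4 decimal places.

0.9728

R = Σ_{i=2}^{4} C(4,i) p^i (1−p)^{4−i} with p = 0.80
C(4,2)·0.80^2·0.20^2 = 0.153600
C(4,3)·0.80^3·0.20^1 = 0.409600
C(4,4)·0.80^4·0.20^0 = 0.409600
Sum = 0.9728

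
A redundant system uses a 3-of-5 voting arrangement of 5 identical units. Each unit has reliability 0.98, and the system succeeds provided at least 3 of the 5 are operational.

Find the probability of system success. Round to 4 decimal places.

0.9999

R = Σ_{i=3}^{5} C(5,i) p^i (1−p)^{5−i} with p = 0.98
C(5,3)·0.98^3·0.02^2 = 0.003765
C(5,4)·0.98^4·0.02^1 = 0.092237
C(5,5)·0.98^5·0.02^0 = 0.903921
Sum = 0.9999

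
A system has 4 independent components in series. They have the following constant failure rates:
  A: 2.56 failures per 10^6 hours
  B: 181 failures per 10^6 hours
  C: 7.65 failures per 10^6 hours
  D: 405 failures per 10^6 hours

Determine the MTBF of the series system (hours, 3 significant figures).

1680

Series of exponential components: λ_sys = Σ λ_i
λ_sys = 0.00000256 + 0.000181 + 0.00000765 + 0.000405 = 5.9621e-04 /h
MTBF = 1 / λ_sys = 1680 h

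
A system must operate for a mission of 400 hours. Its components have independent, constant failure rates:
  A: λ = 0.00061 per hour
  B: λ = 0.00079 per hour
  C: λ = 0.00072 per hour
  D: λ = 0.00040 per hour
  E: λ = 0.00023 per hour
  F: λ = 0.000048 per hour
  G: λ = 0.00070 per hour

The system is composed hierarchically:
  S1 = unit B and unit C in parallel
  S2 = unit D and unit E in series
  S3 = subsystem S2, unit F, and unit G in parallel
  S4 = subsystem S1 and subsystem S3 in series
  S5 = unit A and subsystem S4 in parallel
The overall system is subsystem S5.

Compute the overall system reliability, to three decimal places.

R(A) = exp(−0.00061 × 400) = 0.78349
R(B) = exp(−0.00079 × 400) = 0.72906
R(C) = exp(−0.00072 × 400) = 0.74976
R(D) = exp(−0.00040 × 400) = 0.85214
R(E) = exp(−0.00023 × 400) = 0.91211
R(F) = exp(−0.000048 × 400) = 0.98098
R(G) = exp(−0.00070 × 400) = 0.75578
Parallel (B and C): 1 − (1 − 0.72906)(1 − 0.74976) = 0.93220
Series (D and E): 0.85214 × 0.91211 = 0.77725
Parallel ([0.77725], F, and G): 1 − (1 − 0.77725)(1 − 0.98098)(1 − 0.75578) = 0.99897
Series ([0.93220] and [0.99897]): 0.93220 × 0.99897 = 0.93124
Parallel (A and [0.93124]): 1 − (1 − 0.78349)(1 − 0.93124) = 0.985

0.985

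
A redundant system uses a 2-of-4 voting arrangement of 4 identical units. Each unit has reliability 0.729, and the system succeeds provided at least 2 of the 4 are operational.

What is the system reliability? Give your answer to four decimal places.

R = Σ_{i=2}^{4} C(4,i) p^i (1−p)^{4−i} with p = 0.729
C(4,2)·0.729^2·0.271^2 = 0.234177
C(4,3)·0.729^3·0.271^1 = 0.419964
C(4,4)·0.729^4·0.271^0 = 0.282430
Sum = 0.9366

0.9366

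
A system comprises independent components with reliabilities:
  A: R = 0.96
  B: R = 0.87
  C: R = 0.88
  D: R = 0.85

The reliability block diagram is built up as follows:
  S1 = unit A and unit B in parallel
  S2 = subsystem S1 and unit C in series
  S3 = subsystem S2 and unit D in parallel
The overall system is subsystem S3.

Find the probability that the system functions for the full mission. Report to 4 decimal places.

Parallel (A and B): 1 − (1 − 0.960000)(1 − 0.870000) = 0.994800
Series ([0.994800] and C): 0.994800 × 0.880000 = 0.875424
Parallel ([0.875424] and D): 1 − (1 − 0.875424)(1 − 0.850000) = 0.9813

0.9813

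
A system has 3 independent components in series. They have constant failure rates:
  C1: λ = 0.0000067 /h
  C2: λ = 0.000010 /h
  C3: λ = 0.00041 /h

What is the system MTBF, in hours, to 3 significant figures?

Series of exponential components: λ_sys = Σ λ_i
λ_sys = 0.0000067 + 0.000010 + 0.00041 = 4.2670e-04 /h
MTBF = 1 / λ_sys = 2340 h

2340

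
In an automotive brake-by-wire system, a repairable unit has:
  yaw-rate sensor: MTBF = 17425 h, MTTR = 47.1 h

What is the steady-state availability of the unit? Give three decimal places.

0.997

A(yaw-rate sensor) = MTBF/(MTBF+MTTR) = 17425/(17425+47.1) = 0.997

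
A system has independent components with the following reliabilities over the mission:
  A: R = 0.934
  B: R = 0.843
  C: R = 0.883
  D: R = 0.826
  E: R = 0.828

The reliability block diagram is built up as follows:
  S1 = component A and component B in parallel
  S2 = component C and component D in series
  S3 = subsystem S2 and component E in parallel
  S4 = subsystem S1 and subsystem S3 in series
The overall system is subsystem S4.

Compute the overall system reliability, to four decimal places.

Parallel (A and B): 1 − (1 − 0.934000)(1 − 0.843000) = 0.989638
Series (C and D): 0.883000 × 0.826000 = 0.729358
Parallel ([0.729358] and E): 1 − (1 − 0.729358)(1 − 0.828000) = 0.953450
Series ([0.989638] and [0.953450]): 0.989638 × 0.953450 = 0.9436

0.9436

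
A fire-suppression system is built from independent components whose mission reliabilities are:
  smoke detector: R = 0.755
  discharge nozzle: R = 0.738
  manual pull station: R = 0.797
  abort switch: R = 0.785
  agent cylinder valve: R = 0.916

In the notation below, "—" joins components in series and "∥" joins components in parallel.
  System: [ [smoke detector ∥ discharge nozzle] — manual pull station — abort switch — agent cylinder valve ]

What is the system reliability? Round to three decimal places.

0.536

Parallel (smoke detector and discharge nozzle): 1 − (1 − 0.75500)(1 − 0.73800) = 0.93581
Series ([0.93581], manual pull station, abort switch, and agent cylinder valve): 0.93581 × 0.79700 × 0.78500 × 0.91600 = 0.536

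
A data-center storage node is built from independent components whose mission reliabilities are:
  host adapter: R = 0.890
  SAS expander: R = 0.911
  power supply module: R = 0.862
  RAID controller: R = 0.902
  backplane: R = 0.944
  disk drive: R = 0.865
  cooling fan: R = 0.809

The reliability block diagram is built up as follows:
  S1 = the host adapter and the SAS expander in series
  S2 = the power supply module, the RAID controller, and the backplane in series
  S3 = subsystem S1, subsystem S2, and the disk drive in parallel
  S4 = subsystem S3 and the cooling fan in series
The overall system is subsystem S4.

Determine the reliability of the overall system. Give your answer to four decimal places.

0.8035

Series (host adapter and SAS expander): 0.890000 × 0.911000 = 0.810790
Series (power supply module, RAID controller, and backplane): 0.862000 × 0.902000 × 0.944000 = 0.733983
Parallel ([0.810790], [0.733983], and disk drive): 1 − (1 − 0.810790)(1 − 0.733983)(1 − 0.865000) = 0.993205
Series ([0.993205] and cooling fan): 0.993205 × 0.809000 = 0.8035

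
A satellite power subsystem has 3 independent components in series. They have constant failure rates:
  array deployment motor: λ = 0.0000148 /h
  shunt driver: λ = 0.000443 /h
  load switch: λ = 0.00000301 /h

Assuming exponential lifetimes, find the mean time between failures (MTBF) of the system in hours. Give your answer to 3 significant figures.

Series of exponential components: λ_sys = Σ λ_i
λ_sys = 0.0000148 + 0.000443 + 0.00000301 = 4.6081e-04 /h
MTBF = 1 / λ_sys = 2170 h

2170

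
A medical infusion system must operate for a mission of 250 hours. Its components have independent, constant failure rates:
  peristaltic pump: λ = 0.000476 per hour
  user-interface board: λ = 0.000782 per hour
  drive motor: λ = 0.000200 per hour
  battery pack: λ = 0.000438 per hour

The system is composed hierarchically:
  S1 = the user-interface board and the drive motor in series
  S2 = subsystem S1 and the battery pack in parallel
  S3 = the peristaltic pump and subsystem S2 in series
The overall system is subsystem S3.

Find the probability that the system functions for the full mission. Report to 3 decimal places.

0.868

R(peristaltic pump) = exp(−0.000476 × 250) = 0.88781
R(user-interface board) = exp(−0.000782 × 250) = 0.82242
R(drive motor) = exp(−0.000200 × 250) = 0.95123
R(battery pack) = exp(−0.000438 × 250) = 0.89628
Series (user-interface board and drive motor): 0.82242 × 0.95123 = 0.78231
Parallel ([0.78231] and battery pack): 1 − (1 − 0.78231)(1 − 0.89628) = 0.97742
Series (peristaltic pump and [0.97742]): 0.88781 × 0.97742 = 0.868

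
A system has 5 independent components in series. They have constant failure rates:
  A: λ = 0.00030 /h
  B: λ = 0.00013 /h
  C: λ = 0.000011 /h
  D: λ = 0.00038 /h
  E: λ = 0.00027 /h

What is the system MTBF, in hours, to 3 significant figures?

Series of exponential components: λ_sys = Σ λ_i
λ_sys = 0.00030 + 0.00013 + 0.000011 + 0.00038 + 0.00027 = 1.0910e-03 /h
MTBF = 1 / λ_sys = 917 h

917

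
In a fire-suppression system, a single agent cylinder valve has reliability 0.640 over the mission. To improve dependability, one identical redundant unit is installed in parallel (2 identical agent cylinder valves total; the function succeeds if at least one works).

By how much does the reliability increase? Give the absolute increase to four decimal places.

R_before = 0.640
R_after = 1 − (1 − 0.640)^2 = 0.8704
ΔR = 0.8704 − 0.640 = 0.2304

0.2304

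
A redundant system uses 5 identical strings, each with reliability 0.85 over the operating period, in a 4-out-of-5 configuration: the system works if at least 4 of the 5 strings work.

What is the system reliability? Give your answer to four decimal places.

0.8352

R = Σ_{i=4}^{5} C(5,i) p^i (1−p)^{5−i} with p = 0.85
C(5,4)·0.85^4·0.15^1 = 0.391505
C(5,5)·0.85^5·0.15^0 = 0.443705
Sum = 0.8352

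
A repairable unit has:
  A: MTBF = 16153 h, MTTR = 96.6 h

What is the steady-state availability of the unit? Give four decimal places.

0.9941

A(A) = MTBF/(MTBF+MTTR) = 16153/(16153+96.6) = 0.9941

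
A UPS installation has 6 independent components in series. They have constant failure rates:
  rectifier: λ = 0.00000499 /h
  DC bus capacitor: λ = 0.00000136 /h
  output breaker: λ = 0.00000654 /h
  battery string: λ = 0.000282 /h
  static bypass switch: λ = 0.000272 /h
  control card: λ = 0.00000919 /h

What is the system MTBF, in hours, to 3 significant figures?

Series of exponential components: λ_sys = Σ λ_i
λ_sys = 0.00000499 + 0.00000136 + 0.00000654 + 0.000282 + 0.000272 + 0.00000919 = 5.7608e-04 /h
MTBF = 1 / λ_sys = 1740 h

1740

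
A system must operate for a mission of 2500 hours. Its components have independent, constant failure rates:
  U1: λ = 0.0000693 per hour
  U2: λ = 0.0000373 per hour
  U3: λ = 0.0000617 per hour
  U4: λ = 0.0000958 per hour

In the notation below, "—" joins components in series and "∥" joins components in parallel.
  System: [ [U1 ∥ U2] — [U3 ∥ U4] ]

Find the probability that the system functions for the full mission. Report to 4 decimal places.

R(U1) = exp(−0.0000693 × 2500) = 0.840927
R(U2) = exp(−0.0000373 × 2500) = 0.910966
R(U3) = exp(−0.0000617 × 2500) = 0.857058
R(U4) = exp(−0.0000958 × 2500) = 0.787021
Parallel (U1 and U2): 1 − (1 − 0.840927)(1 − 0.910966) = 0.985837
Parallel (U3 and U4): 1 − (1 − 0.857058)(1 − 0.787021) = 0.969556
Series ([0.985837] and [0.969556]): 0.985837 × 0.969556 = 0.9558

0.9558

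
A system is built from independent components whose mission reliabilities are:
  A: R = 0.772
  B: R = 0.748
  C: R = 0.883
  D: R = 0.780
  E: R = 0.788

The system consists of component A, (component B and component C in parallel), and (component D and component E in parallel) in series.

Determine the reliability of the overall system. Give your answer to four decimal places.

Parallel (B and C): 1 − (1 − 0.748000)(1 − 0.883000) = 0.970516
Parallel (D and E): 1 − (1 − 0.780000)(1 − 0.788000) = 0.953360
Series (A, [0.970516], and [0.953360]): 0.772000 × 0.970516 × 0.953360 = 0.7143

0.7143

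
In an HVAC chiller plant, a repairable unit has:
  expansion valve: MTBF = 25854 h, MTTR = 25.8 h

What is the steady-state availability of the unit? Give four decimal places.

0.9990

A(expansion valve) = MTBF/(MTBF+MTTR) = 25854/(25854+25.8) = 0.9990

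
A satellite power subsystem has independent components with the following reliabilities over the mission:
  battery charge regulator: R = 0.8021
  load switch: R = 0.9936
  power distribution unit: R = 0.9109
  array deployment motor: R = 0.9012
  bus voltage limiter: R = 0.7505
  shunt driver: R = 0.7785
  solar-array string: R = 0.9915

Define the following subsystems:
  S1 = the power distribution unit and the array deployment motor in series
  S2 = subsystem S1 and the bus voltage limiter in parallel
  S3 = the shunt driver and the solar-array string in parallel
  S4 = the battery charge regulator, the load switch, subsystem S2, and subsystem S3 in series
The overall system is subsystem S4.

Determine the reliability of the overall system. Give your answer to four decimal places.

Series (power distribution unit and array deployment motor): 0.910900 × 0.901200 = 0.820903
Parallel ([0.820903] and bus voltage limiter): 1 − (1 − 0.820903)(1 − 0.750500) = 0.955315
Parallel (shunt driver and solar-array string): 1 − (1 − 0.778500)(1 − 0.991500) = 0.998117
Series (battery charge regulator, load switch, [0.955315], and [0.998117]): 0.802100 × 0.993600 × 0.955315 × 0.998117 = 0.7599

0.7599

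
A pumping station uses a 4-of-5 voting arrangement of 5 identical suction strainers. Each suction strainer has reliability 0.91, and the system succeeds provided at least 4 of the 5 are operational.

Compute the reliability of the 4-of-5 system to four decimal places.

0.9326

R = Σ_{i=4}^{5} C(5,i) p^i (1−p)^{5−i} with p = 0.91
C(5,4)·0.91^4·0.09^1 = 0.308587
C(5,5)·0.91^5·0.09^0 = 0.624032
Sum = 0.9326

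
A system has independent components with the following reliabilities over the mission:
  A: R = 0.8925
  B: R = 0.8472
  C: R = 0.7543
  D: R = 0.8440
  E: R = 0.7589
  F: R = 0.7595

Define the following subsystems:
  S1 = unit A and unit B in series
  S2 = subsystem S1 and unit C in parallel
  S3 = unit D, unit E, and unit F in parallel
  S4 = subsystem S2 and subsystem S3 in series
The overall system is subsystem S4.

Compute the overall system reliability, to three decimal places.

0.932

Series (A and B): 0.89250 × 0.84720 = 0.75613
Parallel ([0.75613] and C): 1 − (1 − 0.75613)(1 − 0.75430) = 0.94008
Parallel (D, E, and F): 1 − (1 − 0.84400)(1 − 0.75890)(1 − 0.75950) = 0.99095
Series ([0.94008] and [0.99095]): 0.94008 × 0.99095 = 0.932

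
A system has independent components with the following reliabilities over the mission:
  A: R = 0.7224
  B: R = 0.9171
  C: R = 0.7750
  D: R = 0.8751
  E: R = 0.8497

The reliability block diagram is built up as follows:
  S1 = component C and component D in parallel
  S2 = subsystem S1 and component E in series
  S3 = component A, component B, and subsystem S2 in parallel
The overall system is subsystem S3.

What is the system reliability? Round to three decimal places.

0.996

Parallel (C and D): 1 − (1 − 0.77500)(1 − 0.87510) = 0.97190
Series ([0.97190] and E): 0.97190 × 0.84970 = 0.82582
Parallel (A, B, and [0.82582]): 1 − (1 − 0.72240)(1 − 0.91710)(1 − 0.82582) = 0.996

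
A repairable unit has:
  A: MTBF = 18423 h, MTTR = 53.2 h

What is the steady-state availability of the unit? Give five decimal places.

0.99712

A(A) = MTBF/(MTBF+MTTR) = 18423/(18423+53.2) = 0.99712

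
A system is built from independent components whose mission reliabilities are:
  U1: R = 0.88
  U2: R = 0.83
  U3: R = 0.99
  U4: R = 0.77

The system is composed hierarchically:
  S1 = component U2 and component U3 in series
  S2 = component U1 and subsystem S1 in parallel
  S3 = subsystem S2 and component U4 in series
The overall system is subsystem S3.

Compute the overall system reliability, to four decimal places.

0.7535

Series (U2 and U3): 0.830000 × 0.990000 = 0.821700
Parallel (U1 and [0.821700]): 1 − (1 − 0.880000)(1 − 0.821700) = 0.978604
Series ([0.978604] and U4): 0.978604 × 0.770000 = 0.7535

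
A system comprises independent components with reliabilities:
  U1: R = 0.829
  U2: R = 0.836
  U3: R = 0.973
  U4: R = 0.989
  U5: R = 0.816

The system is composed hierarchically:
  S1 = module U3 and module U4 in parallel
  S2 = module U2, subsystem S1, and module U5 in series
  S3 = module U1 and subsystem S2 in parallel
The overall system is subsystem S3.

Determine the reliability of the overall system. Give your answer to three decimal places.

Parallel (U3 and U4): 1 − (1 − 0.97300)(1 − 0.98900) = 0.99970
Series (U2, [0.99970], and U5): 0.83600 × 0.99970 × 0.81600 = 0.68197
Parallel (U1 and [0.68197]): 1 − (1 − 0.82900)(1 − 0.68197) = 0.946

0.946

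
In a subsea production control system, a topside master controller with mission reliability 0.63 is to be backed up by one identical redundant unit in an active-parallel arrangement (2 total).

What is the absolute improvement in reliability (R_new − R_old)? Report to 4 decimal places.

R_before = 0.63
R_after = 1 − (1 − 0.63)^2 = 0.8631
ΔR = 0.8631 − 0.63 = 0.2331

0.2331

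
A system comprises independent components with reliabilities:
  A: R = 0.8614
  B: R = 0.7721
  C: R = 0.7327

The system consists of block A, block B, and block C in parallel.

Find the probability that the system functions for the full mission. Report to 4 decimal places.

0.9916

Parallel (A, B, and C): 1 − (1 − 0.861400)(1 − 0.772100)(1 − 0.732700) = 0.9916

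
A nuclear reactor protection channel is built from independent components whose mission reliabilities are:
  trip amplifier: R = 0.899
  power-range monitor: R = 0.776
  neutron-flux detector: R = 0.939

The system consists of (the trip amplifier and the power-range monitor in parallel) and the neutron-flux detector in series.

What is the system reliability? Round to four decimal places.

Parallel (trip amplifier and power-range monitor): 1 − (1 − 0.899000)(1 − 0.776000) = 0.977376
Series ([0.977376] and neutron-flux detector): 0.977376 × 0.939000 = 0.9178

0.9178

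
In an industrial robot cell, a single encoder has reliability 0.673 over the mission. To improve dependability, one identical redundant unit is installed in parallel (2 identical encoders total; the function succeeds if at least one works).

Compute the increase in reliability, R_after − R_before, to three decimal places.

0.220

R_before = 0.673
R_after = 1 − (1 − 0.673)^2 = 0.893
ΔR = 0.893 − 0.673 = 0.220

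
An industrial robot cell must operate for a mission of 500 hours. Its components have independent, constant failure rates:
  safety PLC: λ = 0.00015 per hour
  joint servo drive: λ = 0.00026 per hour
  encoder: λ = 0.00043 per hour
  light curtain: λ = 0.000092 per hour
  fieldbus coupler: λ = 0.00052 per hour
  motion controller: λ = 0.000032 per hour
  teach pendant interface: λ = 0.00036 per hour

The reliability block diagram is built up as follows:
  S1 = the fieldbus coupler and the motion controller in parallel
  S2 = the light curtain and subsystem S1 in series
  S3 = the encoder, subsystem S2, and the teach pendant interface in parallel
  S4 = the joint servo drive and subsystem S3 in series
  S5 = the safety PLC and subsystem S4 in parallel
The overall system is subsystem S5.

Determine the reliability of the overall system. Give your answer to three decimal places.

0.991

R(safety PLC) = exp(−0.00015 × 500) = 0.92774
R(joint servo drive) = exp(−0.00026 × 500) = 0.87810
R(encoder) = exp(−0.00043 × 500) = 0.80654
R(light curtain) = exp(−0.000092 × 500) = 0.95504
R(fieldbus coupler) = exp(−0.00052 × 500) = 0.77105
R(motion controller) = exp(−0.000032 × 500) = 0.98413
R(teach pendant interface) = exp(−0.00036 × 500) = 0.83527
Parallel (fieldbus coupler and motion controller): 1 − (1 − 0.77105)(1 − 0.98413) = 0.99637
Series (light curtain and [0.99637]): 0.95504 × 0.99637 = 0.95157
Parallel (encoder, [0.95157], and teach pendant interface): 1 − (1 − 0.80654)(1 − 0.95157)(1 − 0.83527) = 0.99846
Series (joint servo drive and [0.99846]): 0.87810 × 0.99846 = 0.87675
Parallel (safety PLC and [0.87675]): 1 − (1 − 0.92774)(1 − 0.87675) = 0.991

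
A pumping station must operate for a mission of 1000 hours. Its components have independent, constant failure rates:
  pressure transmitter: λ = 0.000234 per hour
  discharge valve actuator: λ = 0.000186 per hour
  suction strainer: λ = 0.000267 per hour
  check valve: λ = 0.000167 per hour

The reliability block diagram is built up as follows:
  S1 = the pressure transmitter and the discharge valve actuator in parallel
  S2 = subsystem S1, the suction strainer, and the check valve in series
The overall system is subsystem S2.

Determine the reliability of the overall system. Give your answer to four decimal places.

R(pressure transmitter) = exp(−0.000234 × 1000) = 0.791362
R(discharge valve actuator) = exp(−0.000186 × 1000) = 0.830274
R(suction strainer) = exp(−0.000267 × 1000) = 0.765673
R(check valve) = exp(−0.000167 × 1000) = 0.846200
Parallel (pressure transmitter and discharge valve actuator): 1 − (1 − 0.791362)(1 − 0.830274) = 0.964589
Series ([0.964589], suction strainer, and check valve): 0.964589 × 0.765673 × 0.846200 = 0.6250

0.6250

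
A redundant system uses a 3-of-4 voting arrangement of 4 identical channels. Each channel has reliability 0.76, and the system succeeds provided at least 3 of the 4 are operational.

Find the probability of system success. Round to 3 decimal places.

R = Σ_{i=3}^{4} C(4,i) p^i (1−p)^{4−i} with p = 0.76
C(4,3)·0.76^3·0.24^1 = 0.42142
C(4,4)·0.76^4·0.24^0 = 0.33362
Sum = 0.755

0.755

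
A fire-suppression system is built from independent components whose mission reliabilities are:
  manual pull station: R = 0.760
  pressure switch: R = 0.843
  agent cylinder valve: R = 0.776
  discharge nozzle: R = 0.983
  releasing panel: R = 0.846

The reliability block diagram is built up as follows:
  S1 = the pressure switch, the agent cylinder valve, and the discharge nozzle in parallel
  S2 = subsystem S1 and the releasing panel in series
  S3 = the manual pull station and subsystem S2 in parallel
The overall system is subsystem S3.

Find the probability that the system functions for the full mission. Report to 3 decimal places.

0.963

Parallel (pressure switch, agent cylinder valve, and discharge nozzle): 1 − (1 − 0.84300)(1 − 0.77600)(1 − 0.98300) = 0.99940
Series ([0.99940] and releasing panel): 0.99940 × 0.84600 = 0.84549
Parallel (manual pull station and [0.84549]): 1 − (1 − 0.76000)(1 − 0.84549) = 0.963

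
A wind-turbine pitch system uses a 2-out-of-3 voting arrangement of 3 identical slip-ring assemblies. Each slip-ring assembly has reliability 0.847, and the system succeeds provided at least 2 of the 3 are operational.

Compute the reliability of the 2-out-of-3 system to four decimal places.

0.9369

R = Σ_{i=2}^{3} C(3,i) p^i (1−p)^{3−i} with p = 0.847
C(3,2)·0.847^2·0.153^1 = 0.329291
C(3,3)·0.847^3·0.153^0 = 0.607645
Sum = 0.9369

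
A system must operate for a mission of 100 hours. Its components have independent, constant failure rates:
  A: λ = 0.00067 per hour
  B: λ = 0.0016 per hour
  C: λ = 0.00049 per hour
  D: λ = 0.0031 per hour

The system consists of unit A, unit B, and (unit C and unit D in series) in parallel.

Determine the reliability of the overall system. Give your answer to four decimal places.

0.9971

R(A) = exp(−0.00067 × 100) = 0.935195
R(B) = exp(−0.0016 × 100) = 0.852144
R(C) = exp(−0.00049 × 100) = 0.952181
R(D) = exp(−0.0031 × 100) = 0.733447
Series (C and D): 0.952181 × 0.733447 = 0.698374
Parallel (A, B, and [0.698374]): 1 − (1 − 0.935195)(1 − 0.852144)(1 − 0.698374) = 0.9971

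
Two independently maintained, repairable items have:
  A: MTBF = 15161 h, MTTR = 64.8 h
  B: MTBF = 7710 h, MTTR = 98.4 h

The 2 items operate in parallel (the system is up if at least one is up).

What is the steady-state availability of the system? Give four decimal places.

A(A) = MTBF/(MTBF+MTTR) = 15161/(15161+64.8) = 0.995744
A(B) = MTBF/(MTBF+MTTR) = 7710/(7710+98.4) = 0.987398
Parallel availability: 1 − (1 − 0.995744)(1 − 0.987398) = 0.9999

0.9999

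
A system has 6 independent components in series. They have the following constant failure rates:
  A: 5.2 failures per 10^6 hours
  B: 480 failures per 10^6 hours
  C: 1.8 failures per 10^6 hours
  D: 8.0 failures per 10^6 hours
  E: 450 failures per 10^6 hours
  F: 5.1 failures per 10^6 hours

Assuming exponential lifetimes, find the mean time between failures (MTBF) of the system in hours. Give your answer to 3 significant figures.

1050

Series of exponential components: λ_sys = Σ λ_i
λ_sys = 0.0000052 + 0.00048 + 0.0000018 + 0.0000080 + 0.00045 + 0.0000051 = 9.5010e-04 /h
MTBF = 1 / λ_sys = 1050 h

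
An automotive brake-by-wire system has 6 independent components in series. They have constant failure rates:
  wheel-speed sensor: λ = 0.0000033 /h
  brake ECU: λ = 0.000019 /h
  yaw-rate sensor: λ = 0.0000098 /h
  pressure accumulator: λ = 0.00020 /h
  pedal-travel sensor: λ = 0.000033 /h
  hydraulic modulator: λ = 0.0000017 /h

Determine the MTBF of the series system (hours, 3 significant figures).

3750

Series of exponential components: λ_sys = Σ λ_i
λ_sys = 0.0000033 + 0.000019 + 0.0000098 + 0.00020 + 0.000033 + 0.0000017 = 2.6680e-04 /h
MTBF = 1 / λ_sys = 3750 h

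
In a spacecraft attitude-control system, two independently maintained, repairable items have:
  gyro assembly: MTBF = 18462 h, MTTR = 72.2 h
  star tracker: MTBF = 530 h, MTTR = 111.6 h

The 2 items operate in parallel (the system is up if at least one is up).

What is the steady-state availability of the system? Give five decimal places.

0.99932

A(gyro assembly) = MTBF/(MTBF+MTTR) = 18462/(18462+72.2) = 0.996104
A(star tracker) = MTBF/(MTBF+MTTR) = 530/(530+111.6) = 0.826060
Parallel availability: 1 − (1 − 0.996104)(1 − 0.826060) = 0.99932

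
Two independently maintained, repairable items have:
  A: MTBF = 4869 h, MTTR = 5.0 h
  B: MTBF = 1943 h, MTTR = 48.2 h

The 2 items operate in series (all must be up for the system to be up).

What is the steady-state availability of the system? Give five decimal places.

A(A) = MTBF/(MTBF+MTTR) = 4869/(4869+5.0) = 0.998974
A(B) = MTBF/(MTBF+MTTR) = 1943/(1943+48.2) = 0.975793
Series availability: 0.998974 × 0.975793 = 0.97479

0.97479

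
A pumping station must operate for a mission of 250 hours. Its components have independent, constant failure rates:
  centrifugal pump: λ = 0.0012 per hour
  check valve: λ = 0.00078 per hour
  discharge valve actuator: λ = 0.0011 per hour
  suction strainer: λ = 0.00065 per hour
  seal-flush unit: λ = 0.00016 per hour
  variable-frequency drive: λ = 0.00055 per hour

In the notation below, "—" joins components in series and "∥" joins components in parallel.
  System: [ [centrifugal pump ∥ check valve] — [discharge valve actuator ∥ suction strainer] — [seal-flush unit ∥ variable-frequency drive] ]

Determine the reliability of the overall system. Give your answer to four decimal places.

0.9150

R(centrifugal pump) = exp(−0.0012 × 250) = 0.740818
R(check valve) = exp(−0.00078 × 250) = 0.822835
R(discharge valve actuator) = exp(−0.0011 × 250) = 0.759572
R(suction strainer) = exp(−0.00065 × 250) = 0.850016
R(seal-flush unit) = exp(−0.00016 × 250) = 0.960789
R(variable-frequency drive) = exp(−0.00055 × 250) = 0.871534
Parallel (centrifugal pump and check valve): 1 − (1 − 0.740818)(1 − 0.822835) = 0.954082
Parallel (discharge valve actuator and suction strainer): 1 − (1 − 0.759572)(1 − 0.850016) = 0.963940
Parallel (seal-flush unit and variable-frequency drive): 1 − (1 − 0.960789)(1 − 0.871534) = 0.994963
Series ([0.954082], [0.963940], and [0.994963]): 0.954082 × 0.963940 × 0.994963 = 0.9150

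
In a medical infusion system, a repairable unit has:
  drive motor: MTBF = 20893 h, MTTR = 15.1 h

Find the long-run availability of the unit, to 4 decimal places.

A(drive motor) = MTBF/(MTBF+MTTR) = 20893/(20893+15.1) = 0.9993

0.9993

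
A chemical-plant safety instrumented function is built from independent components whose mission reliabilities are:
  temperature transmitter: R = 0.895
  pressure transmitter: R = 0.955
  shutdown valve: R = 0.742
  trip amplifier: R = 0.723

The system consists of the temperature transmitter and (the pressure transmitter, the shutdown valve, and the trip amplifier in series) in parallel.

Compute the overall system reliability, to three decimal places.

0.949

Series (pressure transmitter, shutdown valve, and trip amplifier): 0.95500 × 0.74200 × 0.72300 = 0.51233
Parallel (temperature transmitter and [0.51233]): 1 − (1 − 0.89500)(1 − 0.51233) = 0.949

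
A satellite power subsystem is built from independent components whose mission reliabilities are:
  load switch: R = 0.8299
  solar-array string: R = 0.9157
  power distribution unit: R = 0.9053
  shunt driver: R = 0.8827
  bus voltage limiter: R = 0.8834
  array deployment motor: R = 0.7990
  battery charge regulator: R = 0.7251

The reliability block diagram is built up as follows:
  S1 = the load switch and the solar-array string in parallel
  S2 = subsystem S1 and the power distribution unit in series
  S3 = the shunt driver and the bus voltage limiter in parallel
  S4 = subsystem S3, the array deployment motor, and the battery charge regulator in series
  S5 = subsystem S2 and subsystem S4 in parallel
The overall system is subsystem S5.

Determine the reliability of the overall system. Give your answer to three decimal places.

Parallel (load switch and solar-array string): 1 − (1 − 0.82990)(1 − 0.91570) = 0.98566
Series ([0.98566] and power distribution unit): 0.98566 × 0.90530 = 0.89232
Parallel (shunt driver and bus voltage limiter): 1 − (1 − 0.88270)(1 − 0.88340) = 0.98632
Series ([0.98632], array deployment motor, and battery charge regulator): 0.98632 × 0.79900 × 0.72510 = 0.57143
Parallel ([0.89232] and [0.57143]): 1 − (1 − 0.89232)(1 − 0.57143) = 0.954

0.954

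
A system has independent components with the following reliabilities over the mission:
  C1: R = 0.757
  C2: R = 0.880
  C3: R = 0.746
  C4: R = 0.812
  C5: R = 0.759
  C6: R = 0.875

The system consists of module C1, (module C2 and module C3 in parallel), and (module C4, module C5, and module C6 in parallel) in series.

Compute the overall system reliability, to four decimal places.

Parallel (C2 and C3): 1 − (1 − 0.880000)(1 − 0.746000) = 0.969520
Parallel (C4, C5, and C6): 1 − (1 − 0.812000)(1 − 0.759000)(1 − 0.875000) = 0.994337
Series (C1, [0.969520], and [0.994337]): 0.757000 × 0.969520 × 0.994337 = 0.7298

0.7298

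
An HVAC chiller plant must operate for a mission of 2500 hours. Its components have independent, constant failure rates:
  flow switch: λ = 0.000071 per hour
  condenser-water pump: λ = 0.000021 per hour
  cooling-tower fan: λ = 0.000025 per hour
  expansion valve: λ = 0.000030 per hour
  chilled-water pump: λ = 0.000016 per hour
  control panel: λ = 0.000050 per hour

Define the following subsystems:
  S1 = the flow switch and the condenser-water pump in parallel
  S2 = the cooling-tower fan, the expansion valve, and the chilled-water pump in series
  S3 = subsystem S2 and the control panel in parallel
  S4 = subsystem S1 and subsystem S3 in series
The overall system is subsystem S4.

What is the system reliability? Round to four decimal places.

R(flow switch) = exp(−0.000071 × 2500) = 0.837361
R(condenser-water pump) = exp(−0.000021 × 2500) = 0.948854
R(cooling-tower fan) = exp(−0.000025 × 2500) = 0.939413
R(expansion valve) = exp(−0.000030 × 2500) = 0.927743
R(chilled-water pump) = exp(−0.000016 × 2500) = 0.960789
R(control panel) = exp(−0.000050 × 2500) = 0.882497
Parallel (flow switch and condenser-water pump): 1 − (1 − 0.837361)(1 − 0.948854) = 0.991682
Series (cooling-tower fan, expansion valve, and chilled-water pump): 0.939413 × 0.927743 × 0.960789 = 0.837360
Parallel ([0.837360] and control panel): 1 − (1 − 0.837360)(1 − 0.882497) = 0.980889
Series ([0.991682] and [0.980889]): 0.991682 × 0.980889 = 0.9727

0.9727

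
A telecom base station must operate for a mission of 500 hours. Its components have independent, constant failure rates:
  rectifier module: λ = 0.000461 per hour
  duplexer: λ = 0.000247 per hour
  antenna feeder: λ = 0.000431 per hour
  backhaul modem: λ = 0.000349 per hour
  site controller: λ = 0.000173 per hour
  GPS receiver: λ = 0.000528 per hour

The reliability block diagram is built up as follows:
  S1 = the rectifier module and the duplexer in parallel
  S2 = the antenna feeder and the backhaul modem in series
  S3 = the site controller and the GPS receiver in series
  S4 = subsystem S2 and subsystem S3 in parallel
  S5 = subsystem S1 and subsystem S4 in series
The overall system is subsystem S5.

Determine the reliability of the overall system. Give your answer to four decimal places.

0.8829

R(rectifier module) = exp(−0.000461 × 500) = 0.794136
R(duplexer) = exp(−0.000247 × 500) = 0.883822
R(antenna feeder) = exp(−0.000431 × 500) = 0.806138
R(backhaul modem) = exp(−0.000349 × 500) = 0.839877
R(site controller) = exp(−0.000173 × 500) = 0.917136
R(GPS receiver) = exp(−0.000528 × 500) = 0.767974
Parallel (rectifier module and duplexer): 1 − (1 − 0.794136)(1 − 0.883822) = 0.976083
Series (antenna feeder and backhaul modem): 0.806138 × 0.839877 = 0.677057
Series (site controller and GPS receiver): 0.917136 × 0.767974 = 0.704337
Parallel ([0.677057] and [0.704337]): 1 − (1 − 0.677057)(1 − 0.704337) = 0.904518
Series ([0.976083] and [0.904518]): 0.976083 × 0.904518 = 0.8829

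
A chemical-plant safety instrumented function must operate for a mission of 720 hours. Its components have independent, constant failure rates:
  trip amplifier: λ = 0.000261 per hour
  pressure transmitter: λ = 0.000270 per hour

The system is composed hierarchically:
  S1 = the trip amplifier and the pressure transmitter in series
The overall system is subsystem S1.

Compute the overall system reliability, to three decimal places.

0.682

R(trip amplifier) = exp(−0.000261 × 720) = 0.82868
R(pressure transmitter) = exp(−0.000270 × 720) = 0.82333
Series (trip amplifier and pressure transmitter): 0.82868 × 0.82333 = 0.682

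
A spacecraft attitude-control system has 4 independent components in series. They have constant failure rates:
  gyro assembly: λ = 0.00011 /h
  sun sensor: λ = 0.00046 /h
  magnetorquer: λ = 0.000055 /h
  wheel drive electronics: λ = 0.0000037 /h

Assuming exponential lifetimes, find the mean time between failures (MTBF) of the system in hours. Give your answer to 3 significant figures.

Series of exponential components: λ_sys = Σ λ_i
λ_sys = 0.00011 + 0.00046 + 0.000055 + 0.0000037 = 6.2870e-04 /h
MTBF = 1 / λ_sys = 1590 h

1590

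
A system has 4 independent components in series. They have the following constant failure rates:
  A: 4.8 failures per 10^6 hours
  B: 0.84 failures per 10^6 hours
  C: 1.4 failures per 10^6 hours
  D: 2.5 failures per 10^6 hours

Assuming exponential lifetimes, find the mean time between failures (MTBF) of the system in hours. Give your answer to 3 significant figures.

Series of exponential components: λ_sys = Σ λ_i
λ_sys = 0.0000048 + 0.00000084 + 0.0000014 + 0.0000025 = 9.5400e-06 /h
MTBF = 1 / λ_sys = 105000 h

105000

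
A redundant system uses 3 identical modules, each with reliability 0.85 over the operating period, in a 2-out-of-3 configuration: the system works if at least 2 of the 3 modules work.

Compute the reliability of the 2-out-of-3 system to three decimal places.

R = Σ_{i=2}^{3} C(3,i) p^i (1−p)^{3−i} with p = 0.85
C(3,2)·0.85^2·0.15^1 = 0.32513
C(3,3)·0.85^3·0.15^0 = 0.61413
Sum = 0.939

0.939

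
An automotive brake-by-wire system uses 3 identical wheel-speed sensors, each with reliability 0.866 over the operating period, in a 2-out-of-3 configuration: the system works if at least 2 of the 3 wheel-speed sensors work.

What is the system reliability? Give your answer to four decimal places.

R = Σ_{i=2}^{3} C(3,i) p^i (1−p)^{3−i} with p = 0.866
C(3,2)·0.866^2·0.134^1 = 0.301482
C(3,3)·0.866^3·0.134^0 = 0.649462
Sum = 0.9509

0.9509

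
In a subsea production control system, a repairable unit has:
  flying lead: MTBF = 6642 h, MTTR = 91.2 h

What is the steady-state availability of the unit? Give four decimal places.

0.9865

A(flying lead) = MTBF/(MTBF+MTTR) = 6642/(6642+91.2) = 0.9865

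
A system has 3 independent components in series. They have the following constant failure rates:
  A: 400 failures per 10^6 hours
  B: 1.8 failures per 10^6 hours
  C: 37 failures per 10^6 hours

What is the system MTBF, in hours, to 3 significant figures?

Series of exponential components: λ_sys = Σ λ_i
λ_sys = 0.00040 + 0.0000018 + 0.000037 = 4.3880e-04 /h
MTBF = 1 / λ_sys = 2280 h

2280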